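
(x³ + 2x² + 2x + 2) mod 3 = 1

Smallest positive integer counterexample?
Testing positive integers:
x = 1: LHS = (1³ + 2·1² + 2·1 + 2) mod 3 = 7 mod 3 = 1; 1 = 1 — holds
x = 2: LHS = (2³ + 2·2² + 2·2 + 2) mod 3 = 22 mod 3 = 1; 1 = 1 — holds
x = 3: LHS = (3³ + 2·3² + 2·3 + 2) mod 3 = 53 mod 3 = 2; 2 = 1 — FAILS  ← smallest positive counterexample

Answer: x = 3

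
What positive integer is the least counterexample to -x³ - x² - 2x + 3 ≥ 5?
Testing positive integers:
x = 1: LHS = -1³ - 1² - 2·1 + 3 = -1; -1 ≥ 5 — FAILS  ← smallest positive counterexample

Answer: x = 1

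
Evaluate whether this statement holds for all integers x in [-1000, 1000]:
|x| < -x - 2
The claim fails at x = 0:
x = 0: LHS = |0| = 0, RHS = -0 - 2 = -2; 0 < -2 — FAILS

Because a single integer refutes it, the statement is false.

Answer: False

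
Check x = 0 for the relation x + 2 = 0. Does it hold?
x = 0: LHS = 0 + 2 = 2; 2 = 0 — FAILS

The relation fails at x = 0, so x = 0 is a counterexample.

Answer: No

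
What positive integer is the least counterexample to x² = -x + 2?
Testing positive integers:
x = 1: LHS = 1² = 1, RHS = -1 + 2 = 1; 1 = 1 — holds
x = 2: LHS = 2² = 4, RHS = -2 + 2 = 0; 4 = 0 — FAILS  ← smallest positive counterexample

Answer: x = 2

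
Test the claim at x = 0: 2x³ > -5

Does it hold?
x = 0: LHS = 2·0³ = 0; 0 > -5 — holds

The relation is satisfied at x = 0.

Answer: Yes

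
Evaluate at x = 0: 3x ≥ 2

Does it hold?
x = 0: LHS = 3·0 = 0; 0 ≥ 2 — FAILS

The relation fails at x = 0, so x = 0 is a counterexample.

Answer: No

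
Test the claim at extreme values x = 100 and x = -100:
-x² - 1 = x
x = 100: LHS = -100² - 1 = -10001; -10001 = 100 — FAILS
x = -100: LHS = -(-100)² - 1 = -10001; -10001 = -100 — FAILS

Answer: No, fails for both x = 100 and x = -100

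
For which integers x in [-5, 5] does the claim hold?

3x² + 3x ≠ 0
Holds for: {-5, -4, -3, -2, 1, 2, 3, 4, 5}
Fails for: {-1, 0}

Answer: {-5, -4, -3, -2, 1, 2, 3, 4, 5}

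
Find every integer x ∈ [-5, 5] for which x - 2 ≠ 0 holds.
Holds for: {-5, -4, -3, -2, -1, 0, 1, 3, 4, 5}
Fails for: {2}

Answer: {-5, -4, -3, -2, -1, 0, 1, 3, 4, 5}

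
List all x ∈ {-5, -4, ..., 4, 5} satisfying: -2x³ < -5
Holds for: {2, 3, 4, 5}
Fails for: {-5, -4, -3, -2, -1, 0, 1}

Answer: {2, 3, 4, 5}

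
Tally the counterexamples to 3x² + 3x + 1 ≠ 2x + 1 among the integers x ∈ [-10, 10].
Counterexamples in [-10, 10]: {0}.

Counting them gives 1 values.

Answer: 1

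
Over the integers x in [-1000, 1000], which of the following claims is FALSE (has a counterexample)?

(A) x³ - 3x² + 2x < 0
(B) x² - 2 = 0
(A) x = 0: LHS = 0³ - 3·0² + 2·0 = 0; 0 < 0 — FAILS
(B) x = 0: LHS = 0² - 2 = -2; -2 = 0 — FAILS

Answer: Both A and B are false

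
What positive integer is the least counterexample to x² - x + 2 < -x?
Testing positive integers:
x = 1: LHS = 1² - 1 + 2 = 2; 2 < -1 — FAILS  ← smallest positive counterexample

Answer: x = 1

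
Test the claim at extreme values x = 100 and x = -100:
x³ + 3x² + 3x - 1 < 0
x = 100: LHS = 100³ + 3·100² + 3·100 - 1 = 1030299; 1030299 < 0 — FAILS
x = -100: LHS = (-100)³ + 3·(-100)² + 3·(-100) - 1 = -970301; -970301 < 0 — holds

Answer: Partially: fails for x = 100, holds for x = -100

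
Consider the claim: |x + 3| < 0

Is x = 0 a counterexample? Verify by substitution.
Substitute x = 0 into the relation:
x = 0: LHS = |0 + 3| = |3| = 3; 3 < 0 — FAILS

Since the claim fails at x = 0, this value is a counterexample.

Answer: Yes, x = 0 is a counterexample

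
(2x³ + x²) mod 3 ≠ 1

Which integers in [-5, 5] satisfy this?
For a polynomial with integer coefficients, its value mod 3 depends only on x mod 3, so it suffices to check one representative of each residue class, x = 0, 1, 2:
x = 0: LHS = (2·0³ + 0²) mod 3 = 0 mod 3 = 0; 0 ≠ 1 — holds
x = 1: LHS = (2·1³ + 1²) mod 3 = 3 mod 3 = 0; 0 ≠ 1 — holds
x = 2: LHS = (2·2³ + 2²) mod 3 = 20 mod 3 = 2; 2 ≠ 1 — holds
The relation holds in every residue class, so the relation holds for every integer in [-5, 5].

Answer: All integers in [-5, 5]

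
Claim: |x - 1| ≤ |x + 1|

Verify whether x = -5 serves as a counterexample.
Substitute x = -5 into the relation:
x = -5: LHS = |(-5) - 1| = |-6| = 6, RHS = |(-5) + 1| = |-4| = 4; 6 ≤ 4 — FAILS

Since the claim fails at x = -5, this value is a counterexample.

Answer: Yes, x = -5 is a counterexample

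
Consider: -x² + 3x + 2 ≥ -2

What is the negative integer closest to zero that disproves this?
Testing negative integers from -1 downward:
x = -1: LHS = -(-1)² + 3·(-1) + 2 = -2; -2 ≥ -2 — holds
x = -2: LHS = -(-2)² + 3·(-2) + 2 = -8; -8 ≥ -2 — FAILS  ← closest negative counterexample to 0

Answer: x = -2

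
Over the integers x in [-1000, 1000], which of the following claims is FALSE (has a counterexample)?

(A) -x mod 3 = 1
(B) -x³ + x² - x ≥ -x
(A) x = 0: LHS = (-0) mod 3 = 0 mod 3 = 0; 0 = 1 — FAILS
(B) x = 2: LHS = -2³ + 2² - 2 = -6; -6 ≥ -2 — FAILS

Answer: Both A and B are false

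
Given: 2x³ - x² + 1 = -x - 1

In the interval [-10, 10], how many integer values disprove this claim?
Counterexamples in [-10, 10]: {-10, -9, -8, -7, -6, -5, -4, -3, -2, -1, 0, 1, 2, 3, 4, 5, 6, 7, 8, 9, 10}.

Counting them gives 21 values.

Answer: 21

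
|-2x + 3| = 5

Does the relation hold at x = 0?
x = 0: LHS = |-2·0 + 3| = |3| = 3; 3 = 5 — FAILS

The relation fails at x = 0, so x = 0 is a counterexample.

Answer: No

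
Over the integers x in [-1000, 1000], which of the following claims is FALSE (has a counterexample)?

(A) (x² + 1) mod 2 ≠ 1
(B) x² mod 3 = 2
(A) x = 0: LHS = (0² + 1) mod 2 = 1 mod 2 = 1; 1 ≠ 1 — FAILS
(B) x = 0: LHS = (0²) mod 3 = 0 mod 3 = 0; 0 = 2 — FAILS

Answer: Both A and B are false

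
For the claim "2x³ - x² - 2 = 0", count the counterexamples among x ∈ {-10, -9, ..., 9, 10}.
Counterexamples in [-10, 10]: {-10, -9, -8, -7, -6, -5, -4, -3, -2, -1, 0, 1, 2, 3, 4, 5, 6, 7, 8, 9, 10}.

Counting them gives 21 values.

Answer: 21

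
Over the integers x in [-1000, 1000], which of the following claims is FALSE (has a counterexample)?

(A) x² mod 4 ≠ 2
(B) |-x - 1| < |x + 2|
(A) For a polynomial with integer coefficients, its value mod 4 depends only on x mod 4, so it suffices to check one representative of each residue class, x = 0, 1, 2, 3:
x = 0: LHS = (0²) mod 4 = 0 mod 4 = 0; 0 ≠ 2 — holds
x = 1: LHS = (1²) mod 4 = 1 mod 4 = 1; 1 ≠ 2 — holds
x = 2: LHS = (2²) mod 4 = 4 mod 4 = 0; 0 ≠ 2 — holds
x = 3: LHS = (3²) mod 4 = 9 mod 4 = 1; 1 ≠ 2 — holds
The relation holds in every residue class, so the relation holds for every integer in [-1000, 1000].

(B) x = -2: LHS = |-(-2) - 1| = |1| = 1, RHS = |(-2) + 2| = |0| = 0; 1 < 0 — FAILS

Only (B) has a counterexample.

Answer: B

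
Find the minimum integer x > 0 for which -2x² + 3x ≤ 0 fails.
Testing positive integers:
x = 1: LHS = -2·1² + 3·1 = 1; 1 ≤ 0 — FAILS  ← smallest positive counterexample

Answer: x = 1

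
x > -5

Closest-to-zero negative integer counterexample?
Testing negative integers from -1 downward:
x = -1: -1 > -5 — holds
x = -2: -2 > -5 — holds
x = -3: -3 > -5 — holds
x = -4: -4 > -5 — holds
x = -5: -5 > -5 — FAILS  ← closest negative counterexample to 0

Answer: x = -5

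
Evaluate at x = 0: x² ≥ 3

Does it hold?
x = 0: LHS = 0² = 0; 0 ≥ 3 — FAILS

The relation fails at x = 0, so x = 0 is a counterexample.

Answer: No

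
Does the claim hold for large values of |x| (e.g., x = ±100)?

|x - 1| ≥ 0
x = 100: LHS = |100 - 1| = |99| = 99; 99 ≥ 0 — holds
x = -100: LHS = |(-100) - 1| = |-101| = 101; 101 ≥ 0 — holds

Answer: Yes, holds for both x = 100 and x = -100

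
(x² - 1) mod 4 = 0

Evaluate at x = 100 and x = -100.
x = 100: LHS = (100² - 1) mod 4 = 9999 mod 4 = 3; 3 = 0 — FAILS
x = -100: LHS = ((-100)² - 1) mod 4 = 9999 mod 4 = 3; 3 = 0 — FAILS

Answer: No, fails for both x = 100 and x = -100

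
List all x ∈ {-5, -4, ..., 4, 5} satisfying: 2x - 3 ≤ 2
Holds for: {-5, -4, -3, -2, -1, 0, 1, 2}
Fails for: {3, 4, 5}

Answer: {-5, -4, -3, -2, -1, 0, 1, 2}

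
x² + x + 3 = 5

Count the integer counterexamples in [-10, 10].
Counterexamples in [-10, 10]: {-10, -9, -8, -7, -6, -5, -4, -3, -1, 0, 2, 3, 4, 5, 6, 7, 8, 9, 10}.

Counting them gives 19 values.

Answer: 19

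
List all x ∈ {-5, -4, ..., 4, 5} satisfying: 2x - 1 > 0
Holds for: {1, 2, 3, 4, 5}
Fails for: {-5, -4, -3, -2, -1, 0}

Answer: {1, 2, 3, 4, 5}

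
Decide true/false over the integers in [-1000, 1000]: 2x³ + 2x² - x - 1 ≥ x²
The claim fails at x = 0:
x = 0: LHS = 2·0³ + 2·0² - 0 - 1 = -1, RHS = 0² = 0; -1 ≥ 0 — FAILS

Because a single integer refutes it, the statement is false.

Answer: False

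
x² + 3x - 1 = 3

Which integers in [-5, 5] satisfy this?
Holds for: {-4, 1}
Fails for: {-5, -3, -2, -1, 0, 2, 3, 4, 5}

Answer: {-4, 1}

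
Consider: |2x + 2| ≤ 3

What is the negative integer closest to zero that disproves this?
Testing negative integers from -1 downward:
x = -1: LHS = |2·(-1) + 2| = |0| = 0; 0 ≤ 3 — holds
x = -2: LHS = |2·(-2) + 2| = |-2| = 2; 2 ≤ 3 — holds
x = -3: LHS = |2·(-3) + 2| = |-4| = 4; 4 ≤ 3 — FAILS  ← closest negative counterexample to 0

Answer: x = -3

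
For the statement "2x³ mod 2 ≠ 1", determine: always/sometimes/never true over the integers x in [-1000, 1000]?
For a polynomial with integer coefficients, its value mod 2 depends only on x mod 2, so it suffices to check one representative of each residue class, x = 0, 1:
x = 0: LHS = (2·0³) mod 2 = 0 mod 2 = 0; 0 ≠ 1 — holds
x = 1: LHS = (2·1³) mod 2 = 2 mod 2 = 0; 0 ≠ 1 — holds
The relation holds in every residue class, so the relation holds for every integer in [-1000, 1000].

No counterexample exists.

Answer: Always true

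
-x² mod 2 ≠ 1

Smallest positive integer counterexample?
Testing positive integers:
x = 1: LHS = (-1²) mod 2 = (-1) mod 2 = 1; 1 ≠ 1 — FAILS  ← smallest positive counterexample

Answer: x = 1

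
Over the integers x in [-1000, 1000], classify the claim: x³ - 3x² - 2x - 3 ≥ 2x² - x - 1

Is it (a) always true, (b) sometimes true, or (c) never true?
Holds at x = 6: LHS = 6³ - 3·6² - 2·6 - 3 = 93, RHS = 2·6² - 6 - 1 = 65; 93 ≥ 65 — holds
Fails at x = 0: LHS = 0³ - 3·0² - 2·0 - 3 = -3, RHS = 2·0² - 0 - 1 = -1; -3 ≥ -1 — FAILS
It is satisfied by some integers in the range but not all.

Answer: Sometimes true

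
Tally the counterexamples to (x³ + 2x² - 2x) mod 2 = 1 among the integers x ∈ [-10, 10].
Counterexamples in [-10, 10]: {-10, -8, -6, -4, -2, 0, 2, 4, 6, 8, 10}.

Counting them gives 11 values.

Answer: 11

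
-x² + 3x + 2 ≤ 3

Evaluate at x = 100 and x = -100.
x = 100: LHS = -100² + 3·100 + 2 = -9698; -9698 ≤ 3 — holds
x = -100: LHS = -(-100)² + 3·(-100) + 2 = -10298; -10298 ≤ 3 — holds

Answer: Yes, holds for both x = 100 and x = -100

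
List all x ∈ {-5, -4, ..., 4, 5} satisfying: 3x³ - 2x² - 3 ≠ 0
Track d = LHS − RHS over the integers in [-5, 5]. Equality would need d = 0, but d changes sign only between consecutive integers, jumping over 0:
x = 1: LHS = 3·1³ - 2·1² - 3 = -2; -2 ≠ 0 — holds  (d = -2)
x = 2: LHS = 3·2³ - 2·2² - 3 = 13; 13 ≠ 0 — holds  (d = 13)
Away from these crossings d keeps a constant sign, and checking every integer in [-5, 5] confirms d ≠ 0 throughout. Hence the two sides are never equal, so the relation holds for every integer in [-5, 5].

Answer: All integers in [-5, 5]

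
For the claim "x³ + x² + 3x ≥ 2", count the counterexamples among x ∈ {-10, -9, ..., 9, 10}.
Counterexamples in [-10, 10]: {-10, -9, -8, -7, -6, -5, -4, -3, -2, -1, 0}.

Counting them gives 11 values.

Answer: 11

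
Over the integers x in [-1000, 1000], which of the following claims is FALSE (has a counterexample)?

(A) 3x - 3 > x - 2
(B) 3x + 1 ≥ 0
(A) x = 0: LHS = 3·0 - 3 = -3, RHS = 0 - 2 = -2; -3 > -2 — FAILS
(B) x = -1: LHS = 3·(-1) + 1 = -2; -2 ≥ 0 — FAILS

Answer: Both A and B are false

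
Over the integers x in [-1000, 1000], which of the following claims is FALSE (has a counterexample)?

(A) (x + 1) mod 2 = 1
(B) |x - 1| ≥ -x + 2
(A) x = 1: LHS = (1 + 1) mod 2 = 2 mod 2 = 0; 0 = 1 — FAILS
(B) x = 0: LHS = |0 - 1| = |-1| = 1, RHS = -0 + 2 = 2; 1 ≥ 2 — FAILS

Answer: Both A and B are false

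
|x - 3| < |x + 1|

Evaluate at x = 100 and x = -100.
x = 100: LHS = |100 - 3| = |97| = 97, RHS = |100 + 1| = |101| = 101; 97 < 101 — holds
x = -100: LHS = |(-100) - 3| = |-103| = 103, RHS = |(-100) + 1| = |-99| = 99; 103 < 99 — FAILS

Answer: Partially: holds for x = 100, fails for x = -100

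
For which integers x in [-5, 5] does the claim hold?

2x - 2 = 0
Holds for: {1}
Fails for: {-5, -4, -3, -2, -1, 0, 2, 3, 4, 5}

Answer: {1}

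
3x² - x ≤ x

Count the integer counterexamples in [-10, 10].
Counterexamples in [-10, 10]: {-10, -9, -8, -7, -6, -5, -4, -3, -2, -1, 1, 2, 3, 4, 5, 6, 7, 8, 9, 10}.

Counting them gives 20 values.

Answer: 20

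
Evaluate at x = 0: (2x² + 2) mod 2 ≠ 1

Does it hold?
x = 0: LHS = (2·0² + 2) mod 2 = 2 mod 2 = 0; 0 ≠ 1 — holds

The relation is satisfied at x = 0.

Answer: Yes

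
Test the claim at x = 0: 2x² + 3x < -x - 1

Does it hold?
x = 0: LHS = 2·0² + 3·0 = 0, RHS = -0 - 1 = -1; 0 < -1 — FAILS

The relation fails at x = 0, so x = 0 is a counterexample.

Answer: No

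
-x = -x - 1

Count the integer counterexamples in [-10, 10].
Counterexamples in [-10, 10]: {-10, -9, -8, -7, -6, -5, -4, -3, -2, -1, 0, 1, 2, 3, 4, 5, 6, 7, 8, 9, 10}.

Counting them gives 21 values.

Answer: 21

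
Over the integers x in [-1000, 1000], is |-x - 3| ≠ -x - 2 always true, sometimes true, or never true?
Track d = LHS − RHS over the integers in [-1000, 1000]. Equality would need d = 0, but d changes sign only between consecutive integers, jumping over 0:
x = -3: LHS = |-(-3) - 3| = |0| = 0, RHS = -(-3) - 2 = 1; 0 ≠ 1 — holds  (d = -1)
x = -2: LHS = |-(-2) - 3| = |-1| = 1, RHS = -(-2) - 2 = 0; 1 ≠ 0 — holds  (d = 1)
Away from these crossings d keeps a constant sign, and checking every integer in [-1000, 1000] confirms d ≠ 0 throughout. Hence the two sides are never equal, so the relation holds for every integer in [-1000, 1000].

No counterexample exists.

Answer: Always true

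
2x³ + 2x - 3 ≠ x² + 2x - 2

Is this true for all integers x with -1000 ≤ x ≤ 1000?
The claim fails at x = 1:
x = 1: LHS = 2·1³ + 2·1 - 3 = 1, RHS = 1² + 2·1 - 2 = 1; 1 ≠ 1 — FAILS

Because a single integer refutes it, the statement is false.

Answer: False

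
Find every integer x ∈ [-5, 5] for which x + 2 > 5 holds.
Holds for: {4, 5}
Fails for: {-5, -4, -3, -2, -1, 0, 1, 2, 3}

Answer: {4, 5}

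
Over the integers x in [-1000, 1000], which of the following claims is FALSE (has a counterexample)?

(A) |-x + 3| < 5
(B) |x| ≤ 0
(A) x = -2: LHS = |-(-2) + 3| = |5| = 5; 5 < 5 — FAILS
(B) x = 1: LHS = |1| = 1; 1 ≤ 0 — FAILS

Answer: Both A and B are false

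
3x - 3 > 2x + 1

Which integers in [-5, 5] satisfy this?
Holds for: {5}
Fails for: {-5, -4, -3, -2, -1, 0, 1, 2, 3, 4}

Answer: {5}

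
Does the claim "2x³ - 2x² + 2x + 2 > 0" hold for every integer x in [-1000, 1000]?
The claim fails at x = -1:
x = -1: LHS = 2·(-1)³ - 2·(-1)² + 2·(-1) + 2 = -4; -4 > 0 — FAILS

Because a single integer refutes it, the statement is false.

Answer: False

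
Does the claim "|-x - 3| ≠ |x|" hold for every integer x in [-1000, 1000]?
Track d = LHS − RHS over the integers in [-1000, 1000]. Equality would need d = 0, but d changes sign only between consecutive integers, jumping over 0:
x = -2: LHS = |-(-2) - 3| = |-1| = 1, RHS = |-2| = 2; 1 ≠ 2 — holds  (d = -1)
x = -1: LHS = |-(-1) - 3| = |-2| = 2, RHS = |-1| = 1; 2 ≠ 1 — holds  (d = 1)
Away from these crossings d keeps a constant sign, and checking every integer in [-1000, 1000] confirms d ≠ 0 throughout. Hence the two sides are never equal, so the relation holds for every integer in [-1000, 1000].

No counterexample exists.

Answer: True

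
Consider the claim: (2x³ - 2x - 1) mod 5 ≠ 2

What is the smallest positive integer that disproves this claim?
Testing positive integers:
x = 1: LHS = (2·1³ - 2·1 - 1) mod 5 = (-1) mod 5 = 4; 4 ≠ 2 — holds
x = 2: LHS = (2·2³ - 2·2 - 1) mod 5 = 11 mod 5 = 1; 1 ≠ 2 — holds
x = 3: LHS = (2·3³ - 2·3 - 1) mod 5 = 47 mod 5 = 2; 2 ≠ 2 — FAILS  ← smallest positive counterexample

Answer: x = 3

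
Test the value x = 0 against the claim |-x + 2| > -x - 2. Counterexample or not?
Substitute x = 0 into the relation:
x = 0: LHS = |-0 + 2| = |2| = 2, RHS = -0 - 2 = -2; 2 > -2 — holds

The relation holds at x = 0, so it is not a counterexample.

Answer: No, x = 0 is not a counterexample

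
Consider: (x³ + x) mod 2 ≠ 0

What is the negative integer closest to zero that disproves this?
Testing negative integers from -1 downward:
x = -1: LHS = ((-1)³ + (-1)) mod 2 = (-2) mod 2 = 0; 0 ≠ 0 — FAILS  ← closest negative counterexample to 0

Answer: x = -1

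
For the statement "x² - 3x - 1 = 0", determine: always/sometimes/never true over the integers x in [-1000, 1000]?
Track d = LHS − RHS over the integers in [-1000, 1000]. Equality would need d = 0, but d changes sign only between consecutive integers, jumping over 0:
x = -1: LHS = (-1)² - 3·(-1) - 1 = 3; 3 = 0 — FAILS  (d = 3)
x = 0: LHS = 0² - 3·0 - 1 = -1; -1 = 0 — FAILS  (d = -1)
x = 3: LHS = 3² - 3·3 - 1 = -1; -1 = 0 — FAILS  (d = -1)
x = 4: LHS = 4² - 3·4 - 1 = 3; 3 = 0 — FAILS  (d = 3)
Away from these crossings d keeps a constant sign, and checking every integer in [-1000, 1000] confirms d ≠ 0 throughout. Hence the two sides are never equal, so the claimed relation (=) fails for every integer in [-1000, 1000].

No integer in the range satisfies it.

Answer: Never true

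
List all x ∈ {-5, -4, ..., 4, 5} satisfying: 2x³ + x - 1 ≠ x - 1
Holds for: {-5, -4, -3, -2, -1, 1, 2, 3, 4, 5}
Fails for: {0}

Answer: {-5, -4, -3, -2, -1, 1, 2, 3, 4, 5}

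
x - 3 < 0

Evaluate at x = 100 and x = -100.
x = 100: LHS = 100 - 3 = 97; 97 < 0 — FAILS
x = -100: LHS = (-100) - 3 = -103; -103 < 0 — holds

Answer: Partially: fails for x = 100, holds for x = -100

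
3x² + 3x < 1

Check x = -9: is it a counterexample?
Substitute x = -9 into the relation:
x = -9: LHS = 3·(-9)² + 3·(-9) = 216; 216 < 1 — FAILS

Since the claim fails at x = -9, this value is a counterexample.

Answer: Yes, x = -9 is a counterexample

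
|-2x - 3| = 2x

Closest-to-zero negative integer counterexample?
Testing negative integers from -1 downward:
x = -1: LHS = |-2·(-1) - 3| = |-1| = 1, RHS = 2·(-1) = -2; 1 = -2 — FAILS  ← closest negative counterexample to 0

Answer: x = -1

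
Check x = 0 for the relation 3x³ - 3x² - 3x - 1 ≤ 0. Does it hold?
x = 0: LHS = 3·0³ - 3·0² - 3·0 - 1 = -1; -1 ≤ 0 — holds

The relation is satisfied at x = 0.

Answer: Yes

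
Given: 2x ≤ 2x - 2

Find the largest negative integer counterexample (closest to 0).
Testing negative integers from -1 downward:
x = -1: LHS = 2·(-1) = -2, RHS = 2·(-1) - 2 = -4; -2 ≤ -4 — FAILS  ← closest negative counterexample to 0

Answer: x = -1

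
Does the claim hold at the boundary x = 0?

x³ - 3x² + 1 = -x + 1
x = 0: LHS = 0³ - 3·0² + 1 = 1, RHS = -0 + 1 = 1; 1 = 1 — holds

The relation is satisfied at x = 0.

Answer: Yes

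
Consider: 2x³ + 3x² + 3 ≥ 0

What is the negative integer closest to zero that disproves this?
Testing negative integers from -1 downward:
x = -1: LHS = 2·(-1)³ + 3·(-1)² + 3 = 4; 4 ≥ 0 — holds
x = -2: LHS = 2·(-2)³ + 3·(-2)² + 3 = -1; -1 ≥ 0 — FAILS  ← closest negative counterexample to 0

Answer: x = -2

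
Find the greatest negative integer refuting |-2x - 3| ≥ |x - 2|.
Testing negative integers from -1 downward:
x = -1: LHS = |-2·(-1) - 3| = |-1| = 1, RHS = |(-1) - 2| = |-3| = 3; 1 ≥ 3 — FAILS  ← closest negative counterexample to 0

Answer: x = -1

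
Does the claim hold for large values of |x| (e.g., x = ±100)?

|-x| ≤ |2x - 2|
x = 100: LHS = |-100| = 100, RHS = |2·100 - 2| = |198| = 198; 100 ≤ 198 — holds
x = -100: LHS = |-(-100)| = |100| = 100, RHS = |2·(-100) - 2| = |-202| = 202; 100 ≤ 202 — holds

Answer: Yes, holds for both x = 100 and x = -100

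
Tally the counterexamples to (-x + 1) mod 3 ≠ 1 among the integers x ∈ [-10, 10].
Counterexamples in [-10, 10]: {-9, -6, -3, 0, 3, 6, 9}.

Counting them gives 7 values.

Answer: 7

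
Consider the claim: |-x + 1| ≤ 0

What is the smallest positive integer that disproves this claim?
Testing positive integers:
x = 1: LHS = |-1 + 1| = |0| = 0; 0 ≤ 0 — holds
x = 2: LHS = |-2 + 1| = |-1| = 1; 1 ≤ 0 — FAILS  ← smallest positive counterexample

Answer: x = 2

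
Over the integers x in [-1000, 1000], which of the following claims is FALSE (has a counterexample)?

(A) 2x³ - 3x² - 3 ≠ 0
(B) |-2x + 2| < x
(A) Track d = LHS − RHS over the integers in [-1000, 1000]. Equality would need d = 0, but d changes sign only between consecutive integers, jumping over 0:
x = 1: LHS = 2·1³ - 3·1² - 3 = -4; -4 ≠ 0 — holds  (d = -4)
x = 2: LHS = 2·2³ - 3·2² - 3 = 1; 1 ≠ 0 — holds  (d = 1)
Away from these crossings d keeps a constant sign, and checking every integer in [-1000, 1000] confirms d ≠ 0 throughout. Hence the two sides are never equal, so the relation holds for every integer in [-1000, 1000].

(B) x = 0: LHS = |-2·0 + 2| = |2| = 2; 2 < 0 — FAILS

Only (B) has a counterexample.

Answer: B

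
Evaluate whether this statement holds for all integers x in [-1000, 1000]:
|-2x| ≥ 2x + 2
The claim fails at x = 0:
x = 0: LHS = |-2·0| = |0| = 0, RHS = 2·0 + 2 = 2; 0 ≥ 2 — FAILS

Because a single integer refutes it, the statement is false.

Answer: False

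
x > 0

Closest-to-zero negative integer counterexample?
Testing negative integers from -1 downward:
x = -1: -1 > 0 — FAILS  ← closest negative counterexample to 0

Answer: x = -1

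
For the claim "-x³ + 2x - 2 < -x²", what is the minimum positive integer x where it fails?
Testing positive integers:
x = 1: LHS = -1³ + 2·1 - 2 = -1, RHS = -1² = -1; -1 < -1 — FAILS  ← smallest positive counterexample

Answer: x = 1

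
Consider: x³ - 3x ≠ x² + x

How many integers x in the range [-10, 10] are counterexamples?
Counterexamples in [-10, 10]: {0}.

Counting them gives 1 values.

Answer: 1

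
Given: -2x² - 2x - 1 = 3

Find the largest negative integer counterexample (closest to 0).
Testing negative integers from -1 downward:
x = -1: LHS = -2·(-1)² - 2·(-1) - 1 = -1; -1 = 3 — FAILS  ← closest negative counterexample to 0

Answer: x = -1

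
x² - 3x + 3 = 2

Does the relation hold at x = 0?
x = 0: LHS = 0² - 3·0 + 3 = 3; 3 = 2 — FAILS

The relation fails at x = 0, so x = 0 is a counterexample.

Answer: No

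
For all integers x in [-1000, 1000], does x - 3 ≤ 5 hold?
The claim fails at x = 9:
x = 9: LHS = 9 - 3 = 6; 6 ≤ 5 — FAILS

Because a single integer refutes it, the statement is false.

Answer: False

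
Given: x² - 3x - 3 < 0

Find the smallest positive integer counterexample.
Testing positive integers:
x = 1: LHS = 1² - 3·1 - 3 = -5; -5 < 0 — holds
x = 2: LHS = 2² - 3·2 - 3 = -5; -5 < 0 — holds
x = 3: LHS = 3² - 3·3 - 3 = -3; -3 < 0 — holds
x = 4: LHS = 4² - 3·4 - 3 = 1; 1 < 0 — FAILS  ← smallest positive counterexample

Answer: x = 4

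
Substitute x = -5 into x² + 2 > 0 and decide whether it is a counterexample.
Substitute x = -5 into the relation:
x = -5: LHS = (-5)² + 2 = 27; 27 > 0 — holds

The relation holds at x = -5, so it is not a counterexample.

Answer: No, x = -5 is not a counterexample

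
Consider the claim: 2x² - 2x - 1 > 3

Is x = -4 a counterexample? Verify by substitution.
Substitute x = -4 into the relation:
x = -4: LHS = 2·(-4)² - 2·(-4) - 1 = 39; 39 > 3 — holds

The claim holds here, so x = -4 is not a counterexample. (A counterexample exists elsewhere, e.g. x = 0.)

Answer: No, x = -4 is not a counterexample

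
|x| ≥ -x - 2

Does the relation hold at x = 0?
x = 0: LHS = |0| = 0, RHS = -0 - 2 = -2; 0 ≥ -2 — holds

The relation is satisfied at x = 0.

Answer: Yes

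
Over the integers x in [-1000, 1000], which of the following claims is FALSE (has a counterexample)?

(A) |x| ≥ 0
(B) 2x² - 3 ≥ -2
(A) An absolute value is never negative, so the left side is ≥ 0 for every x, while the right side is 0. Tightest case in [-1000, 1000] is x = 0:
x = 0: LHS = |0| = 0; 0 ≥ 0 — holds
Hence LHS − RHS is never negative, i.e. LHS ≥ RHS throughout, so the relation holds for every integer in [-1000, 1000].

(B) x = 0: LHS = 2·0² - 3 = -3; -3 ≥ -2 — FAILS

Only (B) has a counterexample.

Answer: B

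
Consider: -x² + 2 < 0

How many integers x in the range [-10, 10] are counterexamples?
Counterexamples in [-10, 10]: {-1, 0, 1}.

Counting them gives 3 values.

Answer: 3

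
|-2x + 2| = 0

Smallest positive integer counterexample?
Testing positive integers:
x = 1: LHS = |-2·1 + 2| = |0| = 0; 0 = 0 — holds
x = 2: LHS = |-2·2 + 2| = |-2| = 2; 2 = 0 — FAILS  ← smallest positive counterexample

Answer: x = 2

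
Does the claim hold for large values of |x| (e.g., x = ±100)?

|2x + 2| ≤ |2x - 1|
x = 100: LHS = |2·100 + 2| = |202| = 202, RHS = |2·100 - 1| = |199| = 199; 202 ≤ 199 — FAILS
x = -100: LHS = |2·(-100) + 2| = |-198| = 198, RHS = |2·(-100) - 1| = |-201| = 201; 198 ≤ 201 — holds

Answer: Partially: fails for x = 100, holds for x = -100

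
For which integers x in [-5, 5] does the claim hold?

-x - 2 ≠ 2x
Track d = LHS − RHS over the integers in [-5, 5]. Equality would need d = 0, but d changes sign only between consecutive integers, jumping over 0:
x = -1: LHS = -(-1) - 2 = -1, RHS = 2·(-1) = -2; -1 ≠ -2 — holds  (d = 1)
x = 0: LHS = -0 - 2 = -2, RHS = 2·0 = 0; -2 ≠ 0 — holds  (d = -2)
Away from these crossings d keeps a constant sign, and checking every integer in [-5, 5] confirms d ≠ 0 throughout. Hence the two sides are never equal, so the relation holds for every integer in [-5, 5].

Answer: All integers in [-5, 5]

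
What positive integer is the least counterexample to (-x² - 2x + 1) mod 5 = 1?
Testing positive integers:
x = 1: LHS = (-1² - 2·1 + 1) mod 5 = (-2) mod 5 = 3; 3 = 1 — FAILS  ← smallest positive counterexample

Answer: x = 1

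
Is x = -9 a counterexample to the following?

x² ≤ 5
Substitute x = -9 into the relation:
x = -9: LHS = (-9)² = 81; 81 ≤ 5 — FAILS

Since the claim fails at x = -9, this value is a counterexample.

Answer: Yes, x = -9 is a counterexample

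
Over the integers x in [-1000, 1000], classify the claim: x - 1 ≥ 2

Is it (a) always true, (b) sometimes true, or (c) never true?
Holds at x = 3: LHS = 3 - 1 = 2; 2 ≥ 2 — holds
Fails at x = 0: LHS = 0 - 1 = -1; -1 ≥ 2 — FAILS
It is satisfied by some integers in the range but not all.

Answer: Sometimes true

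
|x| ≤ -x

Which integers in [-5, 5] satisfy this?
Holds for: {-5, -4, -3, -2, -1, 0}
Fails for: {1, 2, 3, 4, 5}

Answer: {-5, -4, -3, -2, -1, 0}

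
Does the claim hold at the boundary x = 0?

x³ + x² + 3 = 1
x = 0: LHS = 0³ + 0² + 3 = 3; 3 = 1 — FAILS

The relation fails at x = 0, so x = 0 is a counterexample.

Answer: No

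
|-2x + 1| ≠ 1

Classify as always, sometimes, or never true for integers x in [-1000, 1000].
Holds at x = -1: LHS = |-2·(-1) + 1| = |3| = 3; 3 ≠ 1 — holds
Fails at x = 0: LHS = |-2·0 + 1| = |1| = 1; 1 ≠ 1 — FAILS
It is satisfied by some integers in the range but not all.

Answer: Sometimes true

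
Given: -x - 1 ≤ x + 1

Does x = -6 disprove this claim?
Substitute x = -6 into the relation:
x = -6: LHS = -(-6) - 1 = 5, RHS = (-6) + 1 = -5; 5 ≤ -5 — FAILS

Since the claim fails at x = -6, this value is a counterexample.

Answer: Yes, x = -6 is a counterexample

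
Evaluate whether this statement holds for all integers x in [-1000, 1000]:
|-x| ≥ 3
The claim fails at x = 0:
x = 0: LHS = |-0| = |0| = 0; 0 ≥ 3 — FAILS

Because a single integer refutes it, the statement is false.

Answer: False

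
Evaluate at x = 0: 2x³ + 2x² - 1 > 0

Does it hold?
x = 0: LHS = 2·0³ + 2·0² - 1 = -1; -1 > 0 — FAILS

The relation fails at x = 0, so x = 0 is a counterexample.

Answer: No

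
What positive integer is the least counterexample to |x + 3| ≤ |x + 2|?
Testing positive integers:
x = 1: LHS = |1 + 3| = |4| = 4, RHS = |1 + 2| = |3| = 3; 4 ≤ 3 — FAILS  ← smallest positive counterexample

Answer: x = 1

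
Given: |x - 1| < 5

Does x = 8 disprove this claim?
Substitute x = 8 into the relation:
x = 8: LHS = |8 - 1| = |7| = 7; 7 < 5 — FAILS

Since the claim fails at x = 8, this value is a counterexample.

Answer: Yes, x = 8 is a counterexample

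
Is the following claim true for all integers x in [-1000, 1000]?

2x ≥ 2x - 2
Over all integers in [-1000, 1000], LHS − RHS is smallest at x = 0, where it equals 2:
x = 0: LHS = 2·0 = 0, RHS = 2·0 - 2 = -2; 0 ≥ -2 — holds
At the ends of the range:
x = -1000: LHS = 2·(-1000) = -2000, RHS = 2·(-1000) - 2 = -2002; -2000 ≥ -2002 — holds
x = 1000: LHS = 2·1000 = 2000, RHS = 2·1000 - 2 = 1998; 2000 ≥ 1998 — holds
Hence LHS − RHS is never negative, i.e. LHS ≥ RHS throughout, so the relation holds for every integer in [-1000, 1000].

No counterexample exists.

Answer: True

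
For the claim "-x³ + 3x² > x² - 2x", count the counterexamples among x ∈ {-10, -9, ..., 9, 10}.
Counterexamples in [-10, 10]: {0, 3, 4, 5, 6, 7, 8, 9, 10}.

Counting them gives 9 values.

Answer: 9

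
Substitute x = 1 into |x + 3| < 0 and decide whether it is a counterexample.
Substitute x = 1 into the relation:
x = 1: LHS = |1 + 3| = |4| = 4; 4 < 0 — FAILS

Since the claim fails at x = 1, this value is a counterexample.

Answer: Yes, x = 1 is a counterexample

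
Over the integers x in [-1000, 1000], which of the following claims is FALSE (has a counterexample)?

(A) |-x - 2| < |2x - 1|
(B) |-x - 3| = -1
(A) x = 0: LHS = |-0 - 2| = |-2| = 2, RHS = |2·0 - 1| = |-1| = 1; 2 < 1 — FAILS
(B) x = 0: LHS = |-0 - 3| = |-3| = 3; 3 = -1 — FAILS

Answer: Both A and B are false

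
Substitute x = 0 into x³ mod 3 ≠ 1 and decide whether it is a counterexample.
Substitute x = 0 into the relation:
x = 0: LHS = (0³) mod 3 = 0 mod 3 = 0; 0 ≠ 1 — holds

The claim holds here, so x = 0 is not a counterexample. (A counterexample exists elsewhere, e.g. x = 1.)

Answer: No, x = 0 is not a counterexample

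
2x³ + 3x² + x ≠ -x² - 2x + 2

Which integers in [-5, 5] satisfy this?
Track d = LHS − RHS over the integers in [-5, 5]. Equality would need d = 0, but d changes sign only between consecutive integers, jumping over 0:
x = 0: LHS = 2·0³ + 3·0² + 0 = 0, RHS = -0² - 2·0 + 2 = 2; 0 ≠ 2 — holds  (d = -2)
x = 1: LHS = 2·1³ + 3·1² + 1 = 6, RHS = -1² - 2·1 + 2 = -1; 6 ≠ -1 — holds  (d = 7)
Away from these crossings d keeps a constant sign, and checking every integer in [-5, 5] confirms d ≠ 0 throughout. Hence the two sides are never equal, so the relation holds for every integer in [-5, 5].

Answer: All integers in [-5, 5]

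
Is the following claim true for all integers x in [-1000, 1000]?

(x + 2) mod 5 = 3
The claim fails at x = 0:
x = 0: LHS = (0 + 2) mod 5 = 2 mod 5 = 2; 2 = 3 — FAILS

Because a single integer refutes it, the statement is false.

Answer: False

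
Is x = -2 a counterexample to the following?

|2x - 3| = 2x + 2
Substitute x = -2 into the relation:
x = -2: LHS = |2·(-2) - 3| = |-7| = 7, RHS = 2·(-2) + 2 = -2; 7 = -2 — FAILS

Since the claim fails at x = -2, this value is a counterexample.

Answer: Yes, x = -2 is a counterexample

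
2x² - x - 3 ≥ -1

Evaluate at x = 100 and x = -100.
x = 100: LHS = 2·100² - 100 - 3 = 19897; 19897 ≥ -1 — holds
x = -100: LHS = 2·(-100)² - (-100) - 3 = 20097; 20097 ≥ -1 — holds

Answer: Yes, holds for both x = 100 and x = -100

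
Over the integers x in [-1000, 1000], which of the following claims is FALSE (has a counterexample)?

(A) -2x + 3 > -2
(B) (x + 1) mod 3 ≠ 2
(A) x = 3: LHS = -2·3 + 3 = -3; -3 > -2 — FAILS
(B) x = 1: LHS = (1 + 1) mod 3 = 2 mod 3 = 2; 2 ≠ 2 — FAILS

Answer: Both A and B are false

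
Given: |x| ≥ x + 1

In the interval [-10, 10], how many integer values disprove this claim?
Counterexamples in [-10, 10]: {0, 1, 2, 3, 4, 5, 6, 7, 8, 9, 10}.

Counting them gives 11 values.

Answer: 11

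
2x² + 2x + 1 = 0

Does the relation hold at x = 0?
x = 0: LHS = 2·0² + 2·0 + 1 = 1; 1 = 0 — FAILS

The relation fails at x = 0, so x = 0 is a counterexample.

Answer: No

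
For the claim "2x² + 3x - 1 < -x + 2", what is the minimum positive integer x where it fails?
Testing positive integers:
x = 1: LHS = 2·1² + 3·1 - 1 = 4, RHS = -1 + 2 = 1; 4 < 1 — FAILS  ← smallest positive counterexample

Answer: x = 1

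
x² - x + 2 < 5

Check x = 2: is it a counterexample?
Substitute x = 2 into the relation:
x = 2: LHS = 2² - 2 + 2 = 4; 4 < 5 — holds

The claim holds here, so x = 2 is not a counterexample. (A counterexample exists elsewhere, e.g. x = -2.)

Answer: No, x = 2 is not a counterexample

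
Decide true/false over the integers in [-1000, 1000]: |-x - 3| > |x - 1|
The claim fails at x = -1:
x = -1: LHS = |-(-1) - 3| = |-2| = 2, RHS = |(-1) - 1| = |-2| = 2; 2 > 2 — FAILS

Because a single integer refutes it, the statement is false.

Answer: False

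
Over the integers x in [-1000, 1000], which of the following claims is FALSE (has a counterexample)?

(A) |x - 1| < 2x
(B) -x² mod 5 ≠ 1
(A) x = 0: LHS = |0 - 1| = |-1| = 1, RHS = 2·0 = 0; 1 < 0 — FAILS
(B) x = 2: LHS = (-2²) mod 5 = (-4) mod 5 = 1; 1 ≠ 1 — FAILS

Answer: Both A and B are false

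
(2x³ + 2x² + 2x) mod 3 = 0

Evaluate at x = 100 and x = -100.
x = 100: LHS = (2·100³ + 2·100² + 2·100) mod 3 = 2020200 mod 3 = 0; 0 = 0 — holds
x = -100: LHS = (2·(-100)³ + 2·(-100)² + 2·(-100)) mod 3 = (-1980200) mod 3 = 1; 1 = 0 — FAILS

Answer: Partially: holds for x = 100, fails for x = -100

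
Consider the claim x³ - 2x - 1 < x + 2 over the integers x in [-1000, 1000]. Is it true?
The claim fails at x = 3:
x = 3: LHS = 3³ - 2·3 - 1 = 20, RHS = 3 + 2 = 5; 20 < 5 — FAILS

Because a single integer refutes it, the statement is false.

Answer: False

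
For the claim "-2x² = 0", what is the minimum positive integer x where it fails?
Testing positive integers:
x = 1: LHS = -2·1² = -2; -2 = 0 — FAILS  ← smallest positive counterexample

Answer: x = 1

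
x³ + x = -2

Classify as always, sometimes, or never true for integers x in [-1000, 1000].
Holds at x = -1: LHS = (-1)³ + (-1) = -2; -2 = -2 — holds
Fails at x = 0: LHS = 0³ + 0 = 0; 0 = -2 — FAILS
It is satisfied by some integers in the range but not all.

Answer: Sometimes true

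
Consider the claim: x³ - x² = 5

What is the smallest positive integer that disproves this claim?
Testing positive integers:
x = 1: LHS = 1³ - 1² = 0; 0 = 5 — FAILS  ← smallest positive counterexample

Answer: x = 1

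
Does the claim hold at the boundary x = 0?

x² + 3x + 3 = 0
x = 0: LHS = 0² + 3·0 + 3 = 3; 3 = 0 — FAILS

The relation fails at x = 0, so x = 0 is a counterexample.

Answer: No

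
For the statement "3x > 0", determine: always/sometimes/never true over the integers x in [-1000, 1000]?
Holds at x = 1: LHS = 3·1 = 3; 3 > 0 — holds
Fails at x = 0: LHS = 3·0 = 0; 0 > 0 — FAILS
It is satisfied by some integers in the range but not all.

Answer: Sometimes true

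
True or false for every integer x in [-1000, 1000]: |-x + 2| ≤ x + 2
The claim fails at x = -1:
x = -1: LHS = |-(-1) + 2| = |3| = 3, RHS = (-1) + 2 = 1; 3 ≤ 1 — FAILS

Because a single integer refutes it, the statement is false.

Answer: False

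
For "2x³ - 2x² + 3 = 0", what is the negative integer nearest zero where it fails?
Testing negative integers from -1 downward:
x = -1: LHS = 2·(-1)³ - 2·(-1)² + 3 = -1; -1 = 0 — FAILS  ← closest negative counterexample to 0

Answer: x = -1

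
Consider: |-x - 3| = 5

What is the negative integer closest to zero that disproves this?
Testing negative integers from -1 downward:
x = -1: LHS = |-(-1) - 3| = |-2| = 2; 2 = 5 — FAILS  ← closest negative counterexample to 0

Answer: x = -1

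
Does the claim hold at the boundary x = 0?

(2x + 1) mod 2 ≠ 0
x = 0: LHS = (2·0 + 1) mod 2 = 1 mod 2 = 1; 1 ≠ 0 — holds

The relation is satisfied at x = 0.

Answer: Yes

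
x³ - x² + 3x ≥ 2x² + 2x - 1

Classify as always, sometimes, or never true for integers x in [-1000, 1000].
Holds at x = 0: LHS = 0³ - 0² + 3·0 = 0, RHS = 2·0² + 2·0 - 1 = -1; 0 ≥ -1 — holds
Fails at x = -1: LHS = (-1)³ - (-1)² + 3·(-1) = -5, RHS = 2·(-1)² + 2·(-1) - 1 = -1; -5 ≥ -1 — FAILS
It is satisfied by some integers in the range but not all.

Answer: Sometimes true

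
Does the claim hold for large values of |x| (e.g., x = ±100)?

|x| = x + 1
x = 100: LHS = |100| = 100, RHS = 100 + 1 = 101; 100 = 101 — FAILS
x = -100: LHS = |-100| = 100, RHS = (-100) + 1 = -99; 100 = -99 — FAILS

Answer: No, fails for both x = 100 and x = -100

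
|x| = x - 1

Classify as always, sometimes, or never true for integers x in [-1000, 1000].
Over all integers in [-1000, 1000], LHS − RHS is always positive; it is smallest at x = 0, where it equals 1:
x = 0: LHS = |0| = 0, RHS = 0 - 1 = -1; 0 = -1 — FAILS
At the ends of the range:
x = -1000: LHS = |-1000| = 1000, RHS = (-1000) - 1 = -1001; 1000 = -1001 — FAILS
x = 1000: LHS = |1000| = 1000, RHS = 1000 - 1 = 999; 1000 = 999 — FAILS
Hence LHS − RHS is never 0, i.e. the two sides are never equal, so the claimed relation (=) fails for every integer in [-1000, 1000].

No integer in the range satisfies it.

Answer: Never true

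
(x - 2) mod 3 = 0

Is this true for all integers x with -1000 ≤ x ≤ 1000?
The claim fails at x = 0:
x = 0: LHS = (0 - 2) mod 3 = (-2) mod 3 = 1; 1 = 0 — FAILS

Because a single integer refutes it, the statement is false.

Answer: False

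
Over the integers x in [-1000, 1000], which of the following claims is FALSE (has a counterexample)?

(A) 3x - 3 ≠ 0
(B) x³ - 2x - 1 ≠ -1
(A) x = 1: LHS = 3·1 - 3 = 0; 0 ≠ 0 — FAILS
(B) x = 0: LHS = 0³ - 2·0 - 1 = -1; -1 ≠ -1 — FAILS

Answer: Both A and B are false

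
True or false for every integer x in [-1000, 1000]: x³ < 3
The claim fails at x = 2:
x = 2: LHS = 2³ = 8; 8 < 3 — FAILS

Because a single integer refutes it, the statement is false.

Answer: False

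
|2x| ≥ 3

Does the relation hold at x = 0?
x = 0: LHS = |2·0| = |0| = 0; 0 ≥ 3 — FAILS

The relation fails at x = 0, so x = 0 is a counterexample.

Answer: No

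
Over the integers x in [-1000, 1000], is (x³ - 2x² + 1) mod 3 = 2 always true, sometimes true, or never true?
For a polynomial with integer coefficients, its value mod 3 depends only on x mod 3, so it suffices to check one representative of each residue class, x = 0, 1, 2:
x = 0: LHS = (0³ - 2·0² + 1) mod 3 = 1 mod 3 = 1; 1 = 2 — FAILS
x = 1: LHS = (1³ - 2·1² + 1) mod 3 = 0 mod 3 = 0; 0 = 2 — FAILS
x = 2: LHS = (2³ - 2·2² + 1) mod 3 = 1 mod 3 = 1; 1 = 2 — FAILS
The relation fails in every residue class, so the claimed relation (=) fails for every integer in [-1000, 1000].

No integer in the range satisfies it.

Answer: Never true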